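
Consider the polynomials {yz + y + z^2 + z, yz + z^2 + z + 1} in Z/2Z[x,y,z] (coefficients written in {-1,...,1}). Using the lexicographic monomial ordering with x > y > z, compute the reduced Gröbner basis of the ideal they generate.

f_1 = yz + y + z^2 + z, LT = yz.
f_2 = yz + z^2 + z + 1, LT = yz.

S(f_1,f_2): lcm = yz. S = y + 1.
  leading term y: no divisor's leading term divides it; move y to the remainder.
  leading term 1: no divisor's leading term divides it; move 1 to the remainder.
  remainder y + 1 ≠ 0; add g_3 = y + 1 to the basis.

S(f_1,g_3): lcm = yz. S = y + z^2.
  leading term y: subtract (1)·g_3 from y + z^2 → z^2 + 1
  leading term z^2: no divisor's leading term divides it; move z^2 to the remainder.
  leading term 1: no divisor's leading term divides it; move 1 to the remainder.
  remainder z^2 + 1 ≠ 0; add g_4 = z^2 + 1 to the basis.

The other S-polynomials (S(f_2,g_3), S(f_1,g_4), S(f_2,g_4), S(g_3,g_4)) all reduce to 0 modulo the current basis, so we have a Gröbner basis.
Inter-reduce: drop elements whose leading term is divisible by another's, tail-reduce, and make monic.

G = {y + 1, z^2 + 1}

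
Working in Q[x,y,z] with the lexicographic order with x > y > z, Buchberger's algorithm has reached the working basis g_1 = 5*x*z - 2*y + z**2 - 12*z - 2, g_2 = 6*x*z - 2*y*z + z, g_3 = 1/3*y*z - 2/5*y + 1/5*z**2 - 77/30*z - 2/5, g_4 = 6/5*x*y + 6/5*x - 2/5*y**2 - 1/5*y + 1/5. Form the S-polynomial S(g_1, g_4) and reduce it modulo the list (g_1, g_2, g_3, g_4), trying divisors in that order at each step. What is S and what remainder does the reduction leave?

S(g_1, g_4) = -x*z + 1/3*y**2*z - 2/5*y**2 + 1/5*y*z**2 - 67/30*y*z - 2/5*y - 1/6*z; remainder on division = 0.

lcm(LM(g_1), LM(g_4)) = x*y*z.
S = (lcm/LT(g_1))·g_1 − (lcm/LT(g_4))·g_4 = -x*z + 1/3*y**2*z - 2/5*y**2 + 1/5*y*z**2 - 67/30*y*z - 2/5*y - 1/6*z.
Reduce S modulo (g_1, g_2, g_3, g_4) in that order:
  leading term x*z: subtract (-1/5)·g_1 from -x*z + 1/3*y**2*z - 2/5*y**2 + 1/5*y*z**2 - 67/30*y*z - 2/5*y - 1/6*z → 1/3*y**2*z - 2/5*y**2 + 1/5*y*z**2 - 67/30*y*z - 4/5*y + 1/5*z**2 - 77/30*z - 2/5
  leading term y**2*z: subtract (y)·g_3 from 1/3*y**2*z - 2/5*y**2 + 1/5*y*z**2 - 67/30*y*z - 4/5*y + 1/5*z**2 - 77/30*z - 2/5 → 1/3*y*z - 2/5*y + 1/5*z**2 - 77/30*z - 2/5
  leading term y*z: subtract (1)·g_3 from 1/3*y*z - 2/5*y + 1/5*z**2 - 77/30*z - 2/5 → 0
The remainder is 0, so this S-polynomial contributes no new basis element.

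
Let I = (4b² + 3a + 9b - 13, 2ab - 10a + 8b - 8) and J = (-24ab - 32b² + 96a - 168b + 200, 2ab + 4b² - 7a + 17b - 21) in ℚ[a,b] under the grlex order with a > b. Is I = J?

Yes, the ideals are equal.

Equality of ideals is decidable: compute both reduced Gröbner bases (unique for the ordering) and check whether they agree.
Buchberger on the first generating set:
f_1 = 4b² + 3a + 9b - 13, LT = b².
f_2 = 2ab - 10a + 8b - 8, LT = ab.

S(f_1,f_2): lcm = ab². S = ¾a² + 29/4ab - 4b² - 13/4a + 4b.
  leading term a²: no divisor's leading term divides it; move ¾a² to the remainder.
  leading term ab: subtract (29/8)·f_2 from 29/4ab - 4b² - 13/4a + 4b → -4b² + 33a - 25b + 29
  leading term b²: subtract (-1)·f_1 from -4b² + 33a - 25b + 29 → 36a - 16b + 16
  leading term a: no divisor's leading term divides it; move 36a to the remainder.
  leading term b: no divisor's leading term divides it; move -16b to the remainder.
  leading term 1: no divisor's leading term divides it; move 16 to the remainder.
  remainder ¾a² + 36a - 16b + 16 ≠ 0; add g_3 = ¾a² + 36a - 16b + 16 to the basis.

S(f_1,g_3): leading monomials are coprime, so the S-polynomial reduces to 0 (Buchberger's first criterion).
S(f_2,g_3): lcm = a²b. S = -5a² - 44ab + 64/3b² - 4a - 64/3b.
  leading term a²: subtract (-20/3)·g_3 from -5a² - 44ab + 64/3b² - 4a - 64/3b → -44ab + 64/3b² + 236a - 128b + 320/3
  leading term ab: subtract (-22)·f_2 from -44ab + 64/3b² + 236a - 128b + 320/3 → 64/3b² + 16a + 48b - 208/3
  leading term b²: subtract (16/3)·f_1 from 64/3b² + 16a + 48b - 208/3 → 0
  remainder 0.

Every S-polynomial of the final basis reduces to 0, so we have a Gröbner basis.
Inter-reduce: drop elements whose leading term is divisible by another's, tail-reduce, and make monic.
Reduced Gröbner basis: {a² + 48a - 64/3b + 64/3, ab - 5a + 4b - 4, b² + ¾a + 9/4b - 13/4}.

Buchberger on the second generating set:
h_1 = -24ab - 32b² + 96a - 168b + 200, LT = ab.
h_2 = 2ab + 4b² - 7a + 17b - 21, LT = ab.

S(h_1,h_2): lcm = ab. S = -⅔b² - ½a - 3/2b + 13/6.
  leading term b²: no divisor's leading term divides it; move -⅔b² to the remainder.
  leading term a: no divisor's leading term divides it; move -½a to the remainder.
  leading term b: no divisor's leading term divides it; move -3/2b to the remainder.
  leading term 1: no divisor's leading term divides it; move 13/6 to the remainder.
  remainder -⅔b² - ½a - 3/2b + 13/6 ≠ 0; add k_3 = -⅔b² - ½a - 3/2b + 13/6 to the basis.

S(h_1,k_3): lcm = ab². S = 4/3b³ - ¾a² - 25/4ab + 7b² + 13/4a - 25/3b.
  leading term b³: subtract (-2b)·k_3 from 4/3b³ - ¾a² - 25/4ab + 7b² + 13/4a - 25/3b → -¾a² - 29/4ab + 4b² + 13/4a - 4b
  leading term a²: no divisor's leading term divides it; move -¾a² to the remainder.
  leading term ab: subtract (29/96)·h_1 from -29/4ab + 4b² + 13/4a - 4b → 41/3b² - 103/4a + 187/4b - 725/12
  leading term b²: subtract (-41/2)·k_3 from 41/3b² - 103/4a + 187/4b - 725/12 → -36a + 16b - 16
  leading term a: no divisor's leading term divides it; move -36a to the remainder.
  leading term b: no divisor's leading term divides it; move 16b to the remainder.
  leading term 1: no divisor's leading term divides it; move -16 to the remainder.
  remainder -¾a² - 36a + 16b - 16 ≠ 0; add k_4 = -¾a² - 36a + 16b - 16 to the basis.

S(h_2,k_3): lcm = ab². S = 2b³ - ¾a² - 23/4ab + 17/2b² + 13/4a - 21/2b.
  leading term b³: subtract (-3b)·k_3 from 2b³ - ¾a² - 23/4ab + 17/2b² + 13/4a - 21/2b → -¾a² - 29/4ab + 4b² + 13/4a - 4b
  leading term a²: subtract (1)·k_4 from -¾a² - 29/4ab + 4b² + 13/4a - 4b → -29/4ab + 4b² + 157/4a - 20b + 16
  leading term ab: subtract (29/96)·h_1 from -29/4ab + 4b² + 157/4a - 20b + 16 → 41/3b² + 41/4a + 123/4b - 533/12
  leading term b²: subtract (-41/2)·k_3 from 41/3b² + 41/4a + 123/4b - 533/12 → 0
  remainder 0.

S(h_1,k_4): lcm = a²b. S = 4/3ab² - 4a² - 41ab + 64/3b² - 25/3a - 64/3b.
  leading term ab²: subtract (-1/18b)·h_1 from 4/3ab² - 4a² - 41ab + 64/3b² - 25/3a - 64/3b → -16/9b³ - 4a² - 107/3ab + 12b² - 25/3a - 92/9b
  leading term b³: subtract (8/3b)·k_3 from -16/9b³ - 4a² - 107/3ab + 12b² - 25/3a - 92/9b → -4a² - 103/3ab + 16b² - 25/3a - 16b
  leading term a²: subtract (16/3)·k_4 from -4a² - 103/3ab + 16b² - 25/3a - 16b → -103/3ab + 16b² + 551/3a - 304/3b + 256/3
  leading term ab: subtract (103/72)·h_1 from -103/3ab + 16b² + 551/3a - 304/3b + 256/3 → 556/9b² + 139/3a + 139b - 1807/9
  leading term b²: subtract (-278/3)·k_3 from 556/9b² + 139/3a + 139b - 1807/9 → 0
  remainder 0.

S(h_2,k_4): lcm = a²b. S = 2ab² - 7/2a² - 79/2ab + 64/3b² - 21/2a - 64/3b.
  leading term ab²: subtract (-1/12b)·h_1 from 2ab² - 7/2a² - 79/2ab + 64/3b² - 21/2a - 64/3b → -8/3b³ - 7/2a² - 63/2ab + 22/3b² - 21/2a - 14/3b
  leading term b³: subtract (4b)·k_3 from -8/3b³ - 7/2a² - 63/2ab + 22/3b² - 21/2a - 14/3b → -7/2a² - 59/2ab + 40/3b² - 21/2a - 40/3b
  leading term a²: subtract (14/3)·k_4 from -7/2a² - 59/2ab + 40/3b² - 21/2a - 40/3b → -59/2ab + 40/3b² + 315/2a - 88b + 224/3
  leading term ab: subtract (59/48)·h_1 from -59/2ab + 40/3b² + 315/2a - 88b + 224/3 → 158/3b² + 79/2a + 237/2b - 1027/6
  leading term b²: subtract (-79)·k_3 from 158/3b² + 79/2a + 237/2b - 1027/6 → 0
  remainder 0.

S(k_3,k_4): leading monomials are coprime, so the S-polynomial reduces to 0 (Buchberger's first criterion).
Every S-polynomial of the final basis reduces to 0, so we have a Gröbner basis.
Inter-reduce: drop elements whose leading term is divisible by another's, tail-reduce, and make monic.
Reduced Gröbner basis: {a² + 48a - 64/3b + 64/3, ab - 5a + 4b - 4, b² + ¾a + 9/4b - 13/4}.

These coincide, so the ideals are equal.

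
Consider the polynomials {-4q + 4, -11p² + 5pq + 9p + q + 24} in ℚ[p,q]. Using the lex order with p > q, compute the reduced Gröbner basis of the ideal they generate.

f_1 = -4q + 4, LT = q.
f_2 = -11p² + 5pq + 9p + q + 24, LT = p².

The S-polynomials (S(f_1,f_2)) all reduce to 0 modulo the current basis, so we have a Gröbner basis.

G = {p² - 14/11p - 25/11, q - 1}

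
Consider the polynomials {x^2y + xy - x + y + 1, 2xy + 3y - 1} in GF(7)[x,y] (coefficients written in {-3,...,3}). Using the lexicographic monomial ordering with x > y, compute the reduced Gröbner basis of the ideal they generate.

G = {x + 2, y + 1}

Buchberger's algorithm terminates because the ascending chain of leading-term ideals stabilizes.

f_1 = x^2y + xy - x + y + 1, LT = x^2y.
f_2 = 2xy + 3y - 1, LT = xy.

S(f_1,f_2): lcm = x^2y. S = 3xy + 3x + y + 1.
  reduce S modulo (f_1, f_2):
  remainder 3x - 1 ≠ 0; add g_3 = 3x - 1 to the basis.

S(f_1,g_3): lcm = x^2y. S = -xy - x + y + 1.
  reduce S modulo (f_1, f_2, g_3):
  remainder -y - 1 ≠ 0; add g_4 = -y - 1 to the basis.

The other S-polynomials (S(f_2,g_3), S(f_1,g_4), S(f_2,g_4), S(g_3,g_4)) all reduce to 0 modulo the current basis, so we have a Gröbner basis.
Inter-reduce: drop elements whose leading term is divisible by another's, tail-reduce, and make monic.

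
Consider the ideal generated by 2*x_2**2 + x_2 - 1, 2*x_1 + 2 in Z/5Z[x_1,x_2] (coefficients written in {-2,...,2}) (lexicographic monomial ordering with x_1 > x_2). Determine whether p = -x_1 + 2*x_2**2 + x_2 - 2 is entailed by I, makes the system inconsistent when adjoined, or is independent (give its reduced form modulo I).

First compute the reduced Gröbner basis of I by Buchberger's algorithm.
f_1 = 2*x_2**2 + x_2 - 1, LT = x_2**2.
f_2 = 2*x_1 + 2, LT = x_1.

The S-polynomials (S(f_1,f_2)) all reduce to 0 modulo the current basis, so we have a Gröbner basis.
Inter-reduce: drop elements whose leading term is divisible by another's, tail-reduce, and make monic.
Reduced Gröbner basis: {x_1 + 1, x_2**2 - 2*x_2 + 2}.
Label its elements g_1 = x_1 + 1, g_2 = x_2**2 - 2*x_2 + 2.

Reduce p = -x_1 + 2*x_2**2 + x_2 - 2 modulo G:
  leading term x_1: subtract (-1)·g_1 from -x_1 + 2*x_2**2 + x_2 - 2 → 2*x_2**2 + x_2 - 1
  leading term x_2**2: subtract (2)·g_2 from 2*x_2**2 + x_2 - 1 → 0
  normal form = 0.
Since the normal form is 0, p ∈ I.

-x_1 + 2*x_2**2 + x_2 - 2 lies in I (it reduces to 0).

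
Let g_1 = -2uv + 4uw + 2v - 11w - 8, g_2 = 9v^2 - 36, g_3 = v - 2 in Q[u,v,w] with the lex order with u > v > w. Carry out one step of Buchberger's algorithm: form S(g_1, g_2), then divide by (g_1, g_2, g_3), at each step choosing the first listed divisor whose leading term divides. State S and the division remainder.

lcm(LM(g_1), LM(g_2)) = uv^2.
S = (lcm/LT(g_1))·g_1 − (lcm/LT(g_2))·g_2 = -2uvw + 4u - v^2 + 11/2vw + 4v.
Reduce S modulo (g_1, g_2, g_3) in that order:
  leading term uvw: subtract (w)·g_1 from -2uvw + 4u - v^2 + 11/2vw + 4v → -4uw^2 + 4u - v^2 + 7/2vw + 4v + 11w^2 + 8w
  leading term uw^2: no divisor's leading term divides it; move -4uw^2 to the remainder.
  leading term u: no divisor's leading term divides it; move 4u to the remainder.
  leading term v^2: subtract (-1/9)·g_2 from -v^2 + 7/2vw + 4v + 11w^2 + 8w → 7/2vw + 4v + 11w^2 + 8w - 4
  leading term vw: subtract (7/2w)·g_3 from 7/2vw + 4v + 11w^2 + 8w - 4 → 4v + 11w^2 + 15w - 4
  leading term v: subtract (4)·g_3 from 4v + 11w^2 + 15w - 4 → 11w^2 + 15w + 4
  leading term w^2: no divisor's leading term divides it; move 11w^2 to the remainder.
  leading term w: no divisor's leading term divides it; move 15w to the remainder.
  leading term 1: no divisor's leading term divides it; move 4 to the remainder.
The remainder -4uw^2 + 4u + 11w^2 + 15w + 4 is nonzero, so it would be added as the next basis element.

S(g_1, g_2) = -2uvw + 4u - v^2 + 11/2vw + 4v; remainder on division = -4uw^2 + 4u + 11w^2 + 15w + 4.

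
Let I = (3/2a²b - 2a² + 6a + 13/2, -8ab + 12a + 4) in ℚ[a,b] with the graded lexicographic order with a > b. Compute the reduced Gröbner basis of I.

G = {b² - 129/52b + 77/52, a + 52b - 51}

f_1 = 3/2a²b - 2a² + 6a + 13/2, LT = a²b.
f_2 = -8ab + 12a + 4, LT = ab.

S(f_1,f_2): lcm = a²b. S = ⅙a² + 9/2a + 13/3.
  reduce S modulo (f_1, f_2):
  remainder ⅙a² + 9/2a + 13/3 ≠ 0; add g_3 = ⅙a² + 9/2a + 13/3 to the basis.

S(f_1,g_3): lcm = a²b. S = -4/3a² - 27ab + 4a - 26b + 13/3.
  reduce S modulo (f_1, f_2, g_3):
  remainder -½a - 26b + 51/2 ≠ 0; add g_4 = -½a - 26b + 51/2 to the basis.

S(f_2,g_4): lcm = ab. S = -52b² - 3/2a + 51b - ½.
  reduce S modulo (f_1, f_2, g_3, g_4):
  remainder -52b² + 129b - 77 ≠ 0; add g_5 = -52b² + 129b - 77 to the basis.

The other S-polynomials (S(f_2,g_3), S(f_1,g_4), S(g_3,g_4), S(f_1,g_5), S(f_2,g_5), S(g_3,g_5), S(g_4,g_5)) all reduce to 0 modulo the current basis, so we have a Gröbner basis.
Inter-reduce: drop elements whose leading term is divisible by another's, tail-reduce, and make monic.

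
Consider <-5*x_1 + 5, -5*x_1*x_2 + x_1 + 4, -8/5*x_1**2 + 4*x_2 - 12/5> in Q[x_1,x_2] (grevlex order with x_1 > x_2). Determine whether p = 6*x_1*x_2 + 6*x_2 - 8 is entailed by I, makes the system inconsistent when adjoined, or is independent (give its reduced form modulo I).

First compute the reduced Gröbner basis of I by Buchberger's algorithm.
f_1 = -5*x_1 + 5, LT = x_1.
f_2 = -5*x_1*x_2 + x_1 + 4, LT = x_1*x_2.
f_3 = -8/5*x_1**2 + 4*x_2 - 12/5, LT = x_1**2.

S(f_1,f_2): lcm = x_1*x_2. S = 1/5*x_1 - x_2 + 4/5.
  reduce S modulo (f_1, f_2, f_3):
  remainder -x_2 + 1 ≠ 0; add h_4 = -x_2 + 1 to the basis.

The other S-polynomials (S(f_1,f_3), S(f_2,f_3), S(f_1,h_4), S(f_2,h_4), S(f_3,h_4)) all reduce to 0 modulo the current basis, so we have a Gröbner basis.
Inter-reduce: drop elements whose leading term is divisible by another's, tail-reduce, and make monic.
Reduced Gröbner basis: {x_1 - 1, x_2 - 1}.
Label its elements g_1 = x_1 - 1, g_2 = x_2 - 1.

Reduce p = 6*x_1*x_2 + 6*x_2 - 8 modulo G:
  leading term x_1*x_2: subtract (6*x_2)·g_1 from 6*x_1*x_2 + 6*x_2 - 8 → 12*x_2 - 8
  leading term x_2: subtract (12)·g_2 from 12*x_2 - 8 → 4
  leading term 1: no divisor's leading term divides it; move 4 to the remainder.
  normal form = 4.
The normal form is nonzero, so p ∉ I. Since p minus its normal form lies in I, I + (p) = I + (r) where r = 4; decide whether this ideal is the whole ring.
Here r = 4 is a nonzero constant, hence a unit: 1 ∈ I + (p), the Gröbner basis of I + (p) is {1}, and the enlarged system has no common solution — adjoining p is inconsistent.

Adjoining 6*x_1*x_2 + 6*x_2 - 8 makes the ideal the whole ring: the system is inconsistent.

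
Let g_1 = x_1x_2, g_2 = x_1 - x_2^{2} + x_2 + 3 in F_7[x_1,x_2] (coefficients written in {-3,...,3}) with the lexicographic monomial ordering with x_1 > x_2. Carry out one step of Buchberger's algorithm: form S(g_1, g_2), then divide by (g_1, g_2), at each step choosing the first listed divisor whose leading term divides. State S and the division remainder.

S(g_1, g_2) = x_2^{3} - x_2^{2} - 3x_2; remainder on division = x_2^{3} - x_2^{2} - 3x_2.

lcm(LM(g_1), LM(g_2)) = x_1x_2.
S = (lcm/LT(g_1))·g_1 − (lcm/LT(g_2))·g_2 = x_2^{3} - x_2^{2} - 3x_2.
Reduce S modulo (g_1, g_2) in that order:
  leading term x_2^{3}: no divisor's leading term divides it; move x_2^{3} to the remainder.
  leading term x_2^{2}: no divisor's leading term divides it; move -x_2^{2} to the remainder.
  leading term x_2: no divisor's leading term divides it; move -3x_2 to the remainder.
The remainder x_2^{3} - x_2^{2} - 3x_2 is nonzero, so it would be added as the next basis element.
This is the inner loop of Buchberger's algorithm — each nonzero remainder becomes a new basis element.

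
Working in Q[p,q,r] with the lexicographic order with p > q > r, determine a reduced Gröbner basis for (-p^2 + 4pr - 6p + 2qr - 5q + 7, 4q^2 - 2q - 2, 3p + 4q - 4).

Buchberger's algorithm terminates because the ascending chain of leading-term ideals stabilizes.

f_1 = -p^2 + 4pr - 6p + 2qr - 5q + 7, LT = p^2.
f_2 = 4q^2 - 2q - 2, LT = q^2.
f_3 = 3p + 4q - 4, LT = p.

S(f_1,f_3): lcm = p^2. S = -4/3pq - 4pr + 22/3p - 2qr + 5q - 7.
  leading term pq: subtract (-4/9q)·f_3 from -4/3pq - 4pr + 22/3p - 2qr + 5q - 7 → -4pr + 22/3p + 16/9q^2 - 2qr + 29/9q - 7
  leading term pr: subtract (-4/3r)·f_3 from -4pr + 22/3p + 16/9q^2 - 2qr + 29/9q - 7 → 22/3p + 16/9q^2 + 10/3qr + 29/9q - 16/3r - 7
  leading term p: subtract (22/9)·f_3 from 22/3p + 16/9q^2 + 10/3qr + 29/9q - 16/3r - 7 → 16/9q^2 + 10/3qr - 59/9q - 16/3r + 25/9
  leading term q^2: subtract (4/9)·f_2 from 16/9q^2 + 10/3qr - 59/9q - 16/3r + 25/9 → 10/3qr - 17/3q - 16/3r + 11/3
  leading term qr: no divisor's leading term divides it; move 10/3qr to the remainder.
  leading term q: no divisor's leading term divides it; move -17/3q to the remainder.
  leading term r: no divisor's leading term divides it; move -16/3r to the remainder.
  leading term 1: no divisor's leading term divides it; move 11/3 to the remainder.
  remainder 10/3qr - 17/3q - 16/3r + 11/3 ≠ 0; add g_4 = 10/3qr - 17/3q - 16/3r + 11/3 to the basis.

S(f_2,g_4): lcm = q^2r. S = 17/10q^2 + 11/10qr - 11/10q - 1/2r.
  leading term q^2: subtract (17/40)·f_2 from 17/10q^2 + 11/10qr - 11/10q - 1/2r → 11/10qr - 1/4q - 1/2r + 17/20
  leading term qr: subtract (33/100)·g_4 from 11/10qr - 1/4q - 1/2r + 17/20 → 81/50q + 63/50r - 9/25
  leading term q: no divisor's leading term divides it; move 81/50q to the remainder.
  leading term r: no divisor's leading term divides it; move 63/50r to the remainder.
  leading term 1: no divisor's leading term divides it; move -9/25 to the remainder.
  remainder 81/50q + 63/50r - 9/25 ≠ 0; add g_5 = 81/50q + 63/50r - 9/25 to the basis.

S(g_4,g_5): lcm = qr. S = -17/10q - 7/9r^2 - 62/45r + 11/10.
  leading term q: subtract (-85/81)·g_5 from -17/10q - 7/9r^2 - 62/45r + 11/10 → -7/9r^2 - 1/18r + 13/18
  leading term r^2: no divisor's leading term divides it; move -7/9r^2 to the remainder.
  leading term r: no divisor's leading term divides it; move -1/18r to the remainder.
  leading term 1: no divisor's leading term divides it; move 13/18 to the remainder.
  remainder -7/9r^2 - 1/18r + 13/18 ≠ 0; add g_6 = -7/9r^2 - 1/18r + 13/18 to the basis.

The other S-polynomials (S(f_1,f_2), S(f_2,f_3), S(f_1,g_4), S(f_3,g_4), S(f_1,g_5), S(f_2,g_5), S(f_3,g_5), S(f_1,g_6), S(f_2,g_6), S(f_3,g_6), S(g_4,g_6), S(g_5,g_6)) all reduce to 0 modulo the current basis, so we have a Gröbner basis.
Inter-reduce: drop elements whose leading term is divisible by another's, tail-reduce, and make monic.

G = {p - 28/27r - 28/27, q + 7/9r - 2/9, r^2 + 1/14r - 13/14}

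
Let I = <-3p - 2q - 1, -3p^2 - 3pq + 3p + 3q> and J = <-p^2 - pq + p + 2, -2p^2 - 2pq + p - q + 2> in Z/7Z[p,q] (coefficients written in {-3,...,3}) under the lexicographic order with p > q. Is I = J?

For a fixed monomial order, each ideal has a unique reduced Gröbner basis; comparing bases decides equality.
Buchberger on the first generating set:
f_1 = -3p - 2q - 1, LT = p.
f_2 = -3p^2 - 3pq + 3p + 3q, LT = p^2.

S(f_1,f_2): lcm = p^2. S = 2pq - p + q.
  leading term pq: subtract (-3q)·f_1 from 2pq - p + q → -p + q^2 - 2q
  leading term p: subtract (-2)·f_1 from -p + q^2 - 2q → q^2 + q - 2
  leading term q^2: no divisor's leading term divides it; move q^2 to the remainder.
  leading term q: no divisor's leading term divides it; move q to the remainder.
  leading term 1: no divisor's leading term divides it; move -2 to the remainder.
  remainder q^2 + q - 2 ≠ 0; add g_3 = q^2 + q - 2 to the basis.

The other S-polynomials (S(f_1,g_3), S(f_2,g_3)) all reduce to 0 modulo the current basis, so we have a Gröbner basis.
Inter-reduce: drop elements whose leading term is divisible by another's, tail-reduce, and make monic.
Reduced Gröbner basis: {p + 3q - 2, q^2 + q - 2}.

Buchberger on the second generating set:
h_1 = -p^2 - pq + p + 2, LT = p^2.
h_2 = -2p^2 - 2pq + p - q + 2, LT = p^2.

S(h_1,h_2): lcm = p^2. S = 3p + 3q - 1.
  leading term p: no divisor's leading term divides it; move 3p to the remainder.
  leading term q: no divisor's leading term divides it; move 3q to the remainder.
  leading term 1: no divisor's leading term divides it; move -1 to the remainder.
  remainder 3p + 3q - 1 ≠ 0; add k_3 = 3p + 3q - 1 to the basis.

S(h_1,k_3): lcm = p^2. S = -3p - 2.
  leading term p: subtract (-1)·k_3 from -3p - 2 → 3q - 3
  leading term q: no divisor's leading term divides it; move 3q to the remainder.
  leading term 1: no divisor's leading term divides it; move -3 to the remainder.
  remainder 3q - 3 ≠ 0; add k_4 = 3q - 3 to the basis.

The other S-polynomials (S(h_2,k_3), S(h_1,k_4), S(h_2,k_4), S(k_3,k_4)) all reduce to 0 modulo the current basis, so we have a Gröbner basis.
Inter-reduce: drop elements whose leading term is divisible by another's, tail-reduce, and make monic.
Reduced Gröbner basis: {p + 3, q - 1}.

Since the reduced bases disagree, the two ideals are not the same.

No, the ideals differ.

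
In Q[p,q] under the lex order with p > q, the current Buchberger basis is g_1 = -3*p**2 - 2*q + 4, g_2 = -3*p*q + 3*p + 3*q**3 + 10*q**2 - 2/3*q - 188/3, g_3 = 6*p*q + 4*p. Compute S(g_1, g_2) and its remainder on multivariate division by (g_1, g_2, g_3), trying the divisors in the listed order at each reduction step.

S(g_1, g_2) = p**2 + p*q**3 + 10/3*p*q**2 - 2/9*p*q - 188/9*p + 2/3*q**2 - 4/3*q; remainder on division = -151/9*p + q**5 + 23/3*q**4 + 55/3*q**3 - 202/27*q**2 - 7568/81*q - 6848/81.

lcm(LM(g_1), LM(g_2)) = p**2*q.
S = (lcm/LT(g_1))·g_1 − (lcm/LT(g_2))·g_2 = p**2 + p*q**3 + 10/3*p*q**2 - 2/9*p*q - 188/9*p + 2/3*q**2 - 4/3*q.
Reduce S modulo (g_1, g_2, g_3) in that order:
  leading term p**2: subtract (-1/3)·g_1 from p**2 + p*q**3 + 10/3*p*q**2 - 2/9*p*q - 188/9*p + 2/3*q**2 - 4/3*q → p*q**3 + 10/3*p*q**2 - 2/9*p*q - 188/9*p + 2/3*q**2 - 2*q + 4/3
  leading term p*q**3: subtract (-1/3*q**2)·g_2 from p*q**3 + 10/3*p*q**2 - 2/9*p*q - 188/9*p + 2/3*q**2 - 2*q + 4/3 → 13/3*p*q**2 - 2/9*p*q - 188/9*p + q**5 + 10/3*q**4 - 2/9*q**3 - 182/9*q**2 - 2*q + 4/3
  leading term p*q**2: subtract (-13/9*q)·g_2 from 13/3*p*q**2 - 2/9*p*q - 188/9*p + q**5 + 10/3*q**4 - 2/9*q**3 - 182/9*q**2 - 2*q + 4/3 → 37/9*p*q - 188/9*p + q**5 + 23/3*q**4 + 128/9*q**3 - 572/27*q**2 - 2498/27*q + 4/3
  leading term p*q: subtract (-37/27)·g_2 from 37/9*p*q - 188/9*p + q**5 + 23/3*q**4 + 128/9*q**3 - 572/27*q**2 - 2498/27*q + 4/3 → -151/9*p + q**5 + 23/3*q**4 + 55/3*q**3 - 202/27*q**2 - 7568/81*q - 6848/81
  leading term p: no divisor's leading term divides it; move -151/9*p to the remainder.
  leading term q**5: no divisor's leading term divides it; move q**5 to the remainder.
  leading term q**4: no divisor's leading term divides it; move 23/3*q**4 to the remainder.
  leading term q**3: no divisor's leading term divides it; move 55/3*q**3 to the remainder.
  leading term q**2: no divisor's leading term divides it; move -202/27*q**2 to the remainder.
  leading term q: no divisor's leading term divides it; move -7568/81*q to the remainder.
  leading term 1: no divisor's leading term divides it; move -6848/81 to the remainder.
The remainder -151/9*p + q**5 + 23/3*q**4 + 55/3*q**3 - 202/27*q**2 - 7568/81*q - 6848/81 is nonzero, so it would be added as the next basis element.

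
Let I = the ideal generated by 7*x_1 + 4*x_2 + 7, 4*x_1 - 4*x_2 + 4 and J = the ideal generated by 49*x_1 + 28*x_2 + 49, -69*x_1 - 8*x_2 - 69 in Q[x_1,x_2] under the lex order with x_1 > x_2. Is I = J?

Two ideals are equal iff their reduced Gröbner bases coincide (the reduced basis is unique for a fixed ordering).
Buchberger on the first generating set:
f_1 = 7*x_1 + 4*x_2 + 7, LT = x_1.
f_2 = 4*x_1 - 4*x_2 + 4, LT = x_1.

S(f_1,f_2): lcm = x_1. S = 11/7*x_2.
  leading term x_2: no divisor's leading term divides it; move 11/7*x_2 to the remainder.
  remainder 11/7*x_2 ≠ 0; add g_3 = 11/7*x_2 to the basis.

The other S-polynomials (S(f_1,g_3), S(f_2,g_3)) all reduce to 0 modulo the current basis, so we have a Gröbner basis.
Inter-reduce: drop elements whose leading term is divisible by another's, tail-reduce, and make monic.
Reduced Gröbner basis: {x_1 + 1, x_2}.

Buchberger on the second generating set:
h_1 = 49*x_1 + 28*x_2 + 49, LT = x_1.
h_2 = -69*x_1 - 8*x_2 - 69, LT = x_1.

S(h_1,h_2): lcm = x_1. S = 220/483*x_2.
  leading term x_2: no divisor's leading term divides it; move 220/483*x_2 to the remainder.
  remainder 220/483*x_2 ≠ 0; add k_3 = 220/483*x_2 to the basis.

The other S-polynomials (S(h_1,k_3), S(h_2,k_3)) all reduce to 0 modulo the current basis, so we have a Gröbner basis.
Inter-reduce: drop elements whose leading term is divisible by another's, tail-reduce, and make monic.
Reduced Gröbner basis: {x_1 + 1, x_2}.

Same reduced basis, so the two generating sets span the same ideal.
The choice of monomial ordering does not affect the verdict — as long as both bases are computed under the same ordering, their equality decides ideal equality.

Yes, the ideals are equal.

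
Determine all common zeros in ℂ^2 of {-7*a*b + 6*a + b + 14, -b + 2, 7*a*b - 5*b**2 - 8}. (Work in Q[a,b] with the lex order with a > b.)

Compute a lex Gröbner basis by Buchberger's algorithm.
f_1 = -7*a*b + 6*a + b + 14, LT = a*b.
f_2 = -b + 2, LT = b.
f_3 = 7*a*b - 5*b**2 - 8, LT = a*b.

S(f_1,f_2): lcm = a*b. S = 8/7*a - 1/7*b - 2.
  leading term a: no divisor's leading term divides it; move 8/7*a to the remainder.
  leading term b: subtract (1/7)·f_2 from -1/7*b - 2 → -16/7
  leading term 1: no divisor's leading term divides it; move -16/7 to the remainder.
  remainder 8/7*a - 16/7 ≠ 0; add h_4 = 8/7*a - 16/7 to the basis.

The other S-polynomials (S(f_1,f_3), S(f_2,f_3), S(f_1,h_4), S(f_2,h_4), S(f_3,h_4)) all reduce to 0 modulo the current basis, so we have a Gröbner basis.
Inter-reduce: drop elements whose leading term is divisible by another's, tail-reduce, and make monic.
Reduced Gröbner basis: {a - 2, b - 2}.

Elimination: the polynomial b - 2 lies in the elimination ideal for b, so b ∈ {2}. For each such b, the remaining basis elements (now univariate) give the rest of the solution.
  b = 2: the earlier basis element becomes a - 2 = 0, giving a = 2 — point (2, 2).

{(2, 2)}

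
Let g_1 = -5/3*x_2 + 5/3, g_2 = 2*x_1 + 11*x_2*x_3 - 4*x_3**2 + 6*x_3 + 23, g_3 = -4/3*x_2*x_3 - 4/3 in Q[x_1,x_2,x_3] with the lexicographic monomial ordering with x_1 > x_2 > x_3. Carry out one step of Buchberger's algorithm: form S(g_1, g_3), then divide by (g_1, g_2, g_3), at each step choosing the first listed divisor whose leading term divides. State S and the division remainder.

S(g_1, g_3) = -x_3 - 1; remainder on division = -x_3 - 1.

lcm(LM(g_1), LM(g_3)) = x_2*x_3.
S = (lcm/LT(g_1))·g_1 − (lcm/LT(g_3))·g_3 = -x_3 - 1.
Reduce S modulo (g_1, g_2, g_3) in that order:
  leading term x_3: no divisor's leading term divides it; move -x_3 to the remainder.
  leading term 1: no divisor's leading term divides it; move -1 to the remainder.
The remainder -x_3 - 1 is nonzero, so it would be added as the next basis element.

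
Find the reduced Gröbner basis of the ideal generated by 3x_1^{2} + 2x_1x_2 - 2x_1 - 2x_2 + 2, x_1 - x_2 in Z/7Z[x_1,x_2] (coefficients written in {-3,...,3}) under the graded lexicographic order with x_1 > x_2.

G = {x_2^{2} + 2x_2 - 1, x_1 - x_2}

f_1 = 3x_1^{2} + 2x_1x_2 - 2x_1 - 2x_2 + 2, LT = x_1^{2}.
f_2 = x_1 - x_2, LT = x_1.

S(f_1,f_2): lcm = x_1^{2}. S = -3x_1x_2 - 3x_1 - 3x_2 + 3.
  reduce S modulo (f_1, f_2):
  remainder -3x_2^{2} + x_2 + 3 ≠ 0; add g_3 = -3x_2^{2} + x_2 + 3 to the basis.

The other S-polynomials (S(f_1,g_3), S(f_2,g_3)) all reduce to 0 modulo the current basis, so we have a Gröbner basis.
Inter-reduce: drop elements whose leading term is divisible by another's, tail-reduce, and make monic.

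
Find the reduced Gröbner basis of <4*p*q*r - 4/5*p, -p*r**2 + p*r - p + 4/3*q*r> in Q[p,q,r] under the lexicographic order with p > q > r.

G = {p*q + 1/5*p*r - 1/5*p - 4/3*q**2*r, p*r**2 - p*r + p - 4/3*q*r, q**2*r**2 - 1/5*q*r}

This is the nonlinear analogue of row-reducing a linear system.

f_1 = 4*p*q*r - 4/5*p, LT = p*q*r.
f_2 = -p*r**2 + p*r - p + 4/3*q*r, LT = p*r**2.

S(f_1,f_2): lcm = p*q*r**2. S = p*q*r - p*q - 1/5*p*r + 4/3*q**2*r.
  leading term p*q*r: subtract (1/4)·f_1 from p*q*r - p*q - 1/5*p*r + 4/3*q**2*r → -p*q - 1/5*p*r + 1/5*p + 4/3*q**2*r
  leading term p*q: no divisor's leading term divides it; move -p*q to the remainder.
  leading term p*r: no divisor's leading term divides it; move -1/5*p*r to the remainder.
  leading term p: no divisor's leading term divides it; move 1/5*p to the remainder.
  leading term q**2*r: no divisor's leading term divides it; move 4/3*q**2*r to the remainder.
  remainder -p*q - 1/5*p*r + 1/5*p + 4/3*q**2*r ≠ 0; add g_3 = -p*q - 1/5*p*r + 1/5*p + 4/3*q**2*r to the basis.

S(f_1,g_3): lcm = p*q*r. S = -1/5*p*r**2 + 1/5*p*r - 1/5*p + 4/3*q**2*r**2.
  leading term p*r**2: subtract (1/5)·f_2 from -1/5*p*r**2 + 1/5*p*r - 1/5*p + 4/3*q**2*r**2 → 4/3*q**2*r**2 - 4/15*q*r
  leading term q**2*r**2: no divisor's leading term divides it; move 4/3*q**2*r**2 to the remainder.
  leading term q*r: no divisor's leading term divides it; move -4/15*q*r to the remainder.
  remainder 4/3*q**2*r**2 - 4/15*q*r ≠ 0; add g_4 = 4/3*q**2*r**2 - 4/15*q*r to the basis.

S(f_2,g_3): lcm = p*q*r**2. S = -p*q*r + p*q - 1/5*p*r**3 + 1/5*p*r**2 + 4/3*q**2*r**3 - 4/3*q**2*r.
  leading term p*q*r: subtract (-1/4)·f_1 from -p*q*r + p*q - 1/5*p*r**3 + 1/5*p*r**2 + 4/3*q**2*r**3 - 4/3*q**2*r → p*q - 1/5*p*r**3 + 1/5*p*r**2 - 1/5*p + 4/3*q**2*r**3 - 4/3*q**2*r
  leading term p*q: subtract (-1)·g_3 from p*q - 1/5*p*r**3 + 1/5*p*r**2 - 1/5*p + 4/3*q**2*r**3 - 4/3*q**2*r → -1/5*p*r**3 + 1/5*p*r**2 - 1/5*p*r + 4/3*q**2*r**3
  leading term p*r**3: subtract (1/5*r)·f_2 from -1/5*p*r**3 + 1/5*p*r**2 - 1/5*p*r + 4/3*q**2*r**3 → 4/3*q**2*r**3 - 4/15*q*r**2
  leading term q**2*r**3: subtract (r)·g_4 from 4/3*q**2*r**3 - 4/15*q*r**2 → 0
  remainder 0.

S(f_1,g_4): lcm = p*q**2*r**2. S = 0.
  remainder 0.

S(f_2,g_4): lcm = p*q**2*r**2. S = -p*q**2*r + p*q**2 + 1/5*p*q*r - 4/3*q**3*r.
  leading term p*q**2*r: subtract (-1/4*q)·f_1 from -p*q**2*r + p*q**2 + 1/5*p*q*r - 4/3*q**3*r → p*q**2 + 1/5*p*q*r - 1/5*p*q - 4/3*q**3*r
  leading term p*q**2: subtract (-q)·g_3 from p*q**2 + 1/5*p*q*r - 1/5*p*q - 4/3*q**3*r → 0
  remainder 0.

S(g_3,g_4): lcm = p*q**2*r**2. S = 1/5*p*q*r**3 - 1/5*p*q*r**2 + 1/5*p*q*r - 4/3*q**3*r**3.
  leading term p*q*r**3: subtract (1/20*r**2)·f_1 from 1/5*p*q*r**3 - 1/5*p*q*r**2 + 1/5*p*q*r - 4/3*q**3*r**3 → -1/5*p*q*r**2 + 1/5*p*q*r + 1/25*p*r**2 - 4/3*q**3*r**3
  leading term p*q*r**2: subtract (-1/20*r)·f_1 from -1/5*p*q*r**2 + 1/5*p*q*r + 1/25*p*r**2 - 4/3*q**3*r**3 → 1/5*p*q*r + 1/25*p*r**2 - 1/25*p*r - 4/3*q**3*r**3
  leading term p*q*r: subtract (1/20)·f_1 from 1/5*p*q*r + 1/25*p*r**2 - 1/25*p*r - 4/3*q**3*r**3 → 1/25*p*r**2 - 1/25*p*r + 1/25*p - 4/3*q**3*r**3
  leading term p*r**2: subtract (-1/25)·f_2 from 1/25*p*r**2 - 1/25*p*r + 1/25*p - 4/3*q**3*r**3 → -4/3*q**3*r**3 + 4/75*q*r
  leading term q**3*r**3: subtract (-q*r)·g_4 from -4/3*q**3*r**3 + 4/75*q*r → -4/15*q**2*r**2 + 4/75*q*r
  leading term q**2*r**2: subtract (-1/5)·g_4 from -4/15*q**2*r**2 + 4/75*q*r → 0
  remainder 0.

Every S-polynomial of the final basis reduces to 0, so we have a Gröbner basis.
Inter-reduce: drop elements whose leading term is divisible by another's, tail-reduce, and make monic.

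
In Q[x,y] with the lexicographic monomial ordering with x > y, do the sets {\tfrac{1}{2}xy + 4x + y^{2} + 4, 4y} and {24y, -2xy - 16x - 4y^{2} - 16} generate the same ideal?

Yes, the ideals are equal.

For a fixed monomial order, each ideal has a unique reduced Gröbner basis; comparing bases decides equality.
Buchberger on the first generating set:
f_1 = \tfrac{1}{2}xy + 4x + y^{2} + 4, LT = xy.
f_2 = 4y, LT = y.

S(f_1,f_2): lcm = xy. S = 8x + 2y^{2} + 8.
  leading term x: no divisor's leading term divides it; move 8x to the remainder.
  leading term y^{2}: subtract (\tfrac{1}{2}y)·f_2 from 2y^{2} + 8 → 8
  leading term 1: no divisor's leading term divides it; move 8 to the remainder.
  remainder 8x + 8 ≠ 0; add g_3 = 8x + 8 to the basis.

The other S-polynomials (S(f_1,g_3), S(f_2,g_3)) all reduce to 0 modulo the current basis, so we have a Gröbner basis.
Inter-reduce: drop elements whose leading term is divisible by another's, tail-reduce, and make monic.
Reduced Gröbner basis: {x + 1, y}.

Buchberger on the second generating set:
h_1 = 24y, LT = y.
h_2 = -2xy - 16x - 4y^{2} - 16, LT = xy.

S(h_1,h_2): lcm = xy. S = -8x - 2y^{2} - 8.
  leading term x: no divisor's leading term divides it; move -8x to the remainder.
  leading term y^{2}: subtract (-\tfrac{1}{12}y)·h_1 from -2y^{2} - 8 → -8
  leading term 1: no divisor's leading term divides it; move -8 to the remainder.
  remainder -8x - 8 ≠ 0; add k_3 = -8x - 8 to the basis.

The other S-polynomials (S(h_1,k_3), S(h_2,k_3)) all reduce to 0 modulo the current basis, so we have a Gröbner basis.
Inter-reduce: drop elements whose leading term is divisible by another's, tail-reduce, and make monic.
Reduced Gröbner basis: {x + 1, y}.

These coincide, so the ideals are equal.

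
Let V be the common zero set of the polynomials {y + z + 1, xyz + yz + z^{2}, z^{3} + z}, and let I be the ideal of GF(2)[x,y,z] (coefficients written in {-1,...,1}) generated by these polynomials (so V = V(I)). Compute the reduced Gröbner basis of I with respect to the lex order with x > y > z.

Buchberger's algorithm terminates because the ascending chain of leading-term ideals stabilizes.

f_1 = y + z + 1, LT = y.
f_2 = xyz + yz + z^{2}, LT = xyz.
f_3 = z^{3} + z, LT = z^{3}.

S(f_1,f_2): lcm = xyz. S = xz^{2} + xz + yz + z^{2}.
  leading term xz^{2}: no divisor's leading term divides it; move xz^{2} to the remainder.
  leading term xz: no divisor's leading term divides it; move xz to the remainder.
  leading term yz: subtract (z)·f_1 from yz + z^{2} → z
  leading term z: no divisor's leading term divides it; move z to the remainder.
  remainder xz^{2} + xz + z ≠ 0; add g_4 = xz^{2} + xz + z to the basis.

S(f_3,g_4): lcm = xz^{3}. S = xz^{2} + xz + z^{2}.
  leading term xz^{2}: subtract (1)·g_4 from xz^{2} + xz + z^{2} → z^{2} + z
  leading term z^{2}: no divisor's leading term divides it; move z^{2} to the remainder.
  leading term z: no divisor's leading term divides it; move z to the remainder.
  remainder z^{2} + z ≠ 0; add g_5 = z^{2} + z to the basis.

S(g_4,g_5): lcm = xz^{2}. S = z.
  leading term z: no divisor's leading term divides it; move z to the remainder.
  remainder z ≠ 0; add g_6 = z to the basis.

The other S-polynomials (S(f_1,f_3), S(f_2,f_3), S(f_1,g_4), S(f_2,g_4), S(f_1,g_5), S(f_2,g_5), S(f_3,g_5), S(f_1,g_6), S(f_2,g_6), S(f_3,g_6), S(g_4,g_6), S(g_5,g_6)) all reduce to 0 modulo the current basis, so we have a Gröbner basis.
Inter-reduce: drop elements whose leading term is divisible by another's, tail-reduce, and make monic.

G = {y + 1, z}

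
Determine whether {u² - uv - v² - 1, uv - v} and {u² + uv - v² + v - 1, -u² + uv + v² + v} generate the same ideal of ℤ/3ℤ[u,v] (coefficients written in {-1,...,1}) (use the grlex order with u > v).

No, the ideals differ.

Since reduced Gröbner bases are canonical representatives of ideals under a given ordering, it suffices to compute and compare them.
Buchberger on the first generating set:
f_1 = u² - uv - v² - 1, LT = u².
f_2 = uv - v, LT = uv.

S(f_1,f_2): lcm = u²v. S = -uv² - v³ + uv - v.
  leading term uv²: subtract (-v)·f_2 from -uv² - v³ + uv - v → -v³ + uv - v² - v
  leading term v³: no divisor's leading term divides it; move -v³ to the remainder.
  leading term uv: subtract (1)·f_2 from uv - v² - v → -v²
  leading term v²: no divisor's leading term divides it; move -v² to the remainder.
  remainder -v³ - v² ≠ 0; add g_3 = -v³ - v² to the basis.

The other S-polynomials (S(f_1,g_3), S(f_2,g_3)) all reduce to 0 modulo the current basis, so we have a Gröbner basis.
Inter-reduce: drop elements whose leading term is divisible by another's, tail-reduce, and make monic.
Reduced Gröbner basis: {v³ + v², u² - v² - v - 1, uv - v}.

Buchberger on the second generating set:
h_1 = u² + uv - v² + v - 1, LT = u².
h_2 = -u² + uv + v² + v, LT = u².

S(h_1,h_2): lcm = u². S = -uv - v - 1.
  leading term uv: no divisor's leading term divides it; move -uv to the remainder.
  leading term v: no divisor's leading term divides it; move -v to the remainder.
  leading term 1: no divisor's leading term divides it; move -1 to the remainder.
  remainder -uv - v - 1 ≠ 0; add k_3 = -uv - v - 1 to the basis.

S(h_1,k_3): lcm = u²v. S = uv² - v³ - uv + v² - u - v.
  leading term uv²: subtract (-v)·k_3 from uv² - v³ - uv + v² - u - v → -v³ - uv - u + v
  leading term v³: no divisor's leading term divides it; move -v³ to the remainder.
  leading term uv: subtract (1)·k_3 from -uv - u + v → -u - v + 1
  leading term u: no divisor's leading term divides it; move -u to the remainder.
  leading term v: no divisor's leading term divides it; move -v to the remainder.
  leading term 1: no divisor's leading term divides it; move 1 to the remainder.
  remainder -v³ - u - v + 1 ≠ 0; add k_4 = -v³ - u - v + 1 to the basis.

The other S-polynomials (S(h_2,k_3), S(h_1,k_4), S(h_2,k_4), S(k_3,k_4)) all reduce to 0 modulo the current basis, so we have a Gröbner basis.
Inter-reduce: drop elements whose leading term is divisible by another's, tail-reduce, and make monic.
Reduced Gröbner basis: {v³ + u + v - 1, u² - v² + 1, uv + v + 1}.

Since the reduced bases disagree, the two ideals are not the same.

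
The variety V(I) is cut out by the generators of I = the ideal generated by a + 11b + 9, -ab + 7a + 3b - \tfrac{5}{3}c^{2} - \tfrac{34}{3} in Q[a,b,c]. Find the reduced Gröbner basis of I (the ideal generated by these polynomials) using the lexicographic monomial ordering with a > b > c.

f_1 = a + 11b + 9, LT = a.
f_2 = -ab + 7a + 3b - \tfrac{5}{3}c^{2} - \tfrac{34}{3}, LT = ab.

S(f_1,f_2): lcm = ab. S = 7a + 11b^{2} + 12b - \tfrac{5}{3}c^{2} - \tfrac{34}{3}.
  leading term a: subtract (7)·f_1 from 7a + 11b^{2} + 12b - \tfrac{5}{3}c^{2} - \tfrac{34}{3} → 11b^{2} - 65b - \tfrac{5}{3}c^{2} - \tfrac{223}{3}
  leading term b^{2}: no divisor's leading term divides it; move 11b^{2} to the remainder.
  leading term b: no divisor's leading term divides it; move -65b to the remainder.
  leading term c^{2}: no divisor's leading term divides it; move -\tfrac{5}{3}c^{2} to the remainder.
  leading term 1: no divisor's leading term divides it; move -\tfrac{223}{3} to the remainder.
  remainder 11b^{2} - 65b - \tfrac{5}{3}c^{2} - \tfrac{223}{3} ≠ 0; add g_3 = 11b^{2} - 65b - \tfrac{5}{3}c^{2} - \tfrac{223}{3} to the basis.

S(f_1,g_3): leading monomials are coprime, so the S-polynomial reduces to 0 (Buchberger's first criterion).
S(f_2,g_3): lcm = ab^{2}. S = -\tfrac{12}{11}ab + \tfrac{5}{33}ac^{2} + \tfrac{223}{33}a - 3b^{2} + \tfrac{5}{3}bc^{2} + \tfrac{34}{3}b.
  leading term ab: subtract (-\tfrac{12}{11}b)·f_1 from -\tfrac{12}{11}ab + \tfrac{5}{33}ac^{2} + \tfrac{223}{33}a - 3b^{2} + \tfrac{5}{3}bc^{2} + \tfrac{34}{3}b → \tfrac{5}{33}ac^{2} + \tfrac{223}{33}a + 9b^{2} + \tfrac{5}{3}bc^{2} + \tfrac{698}{33}b
  leading term ac^{2}: subtract (\tfrac{5}{33}c^{2})·f_1 from \tfrac{5}{33}ac^{2} + \tfrac{223}{33}a + 9b^{2} + \tfrac{5}{3}bc^{2} + \tfrac{698}{33}b → \tfrac{223}{33}a + 9b^{2} + \tfrac{698}{33}b - \tfrac{15}{11}c^{2}
  leading term a: subtract (\tfrac{223}{33})·f_1 from \tfrac{223}{33}a + 9b^{2} + \tfrac{698}{33}b - \tfrac{15}{11}c^{2} → 9b^{2} - \tfrac{585}{11}b - \tfrac{15}{11}c^{2} - \tfrac{669}{11}
  leading term b^{2}: subtract (\tfrac{9}{11})·g_3 from 9b^{2} - \tfrac{585}{11}b - \tfrac{15}{11}c^{2} - \tfrac{669}{11} → 0
  remainder 0.

Every S-polynomial of the final basis reduces to 0, so we have a Gröbner basis.
Inter-reduce: drop elements whose leading term is divisible by another's, tail-reduce, and make monic.

G = {a + 11b + 9, b^{2} - \tfrac{65}{11}b - \tfrac{5}{33}c^{2} - \tfrac{223}{33}}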